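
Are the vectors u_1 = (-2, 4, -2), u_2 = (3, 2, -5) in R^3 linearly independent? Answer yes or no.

yes

Form the matrix with these vectors as rows and row reduce.
R2 ← R2 + (3/2)·R1: [0, 8, -8]
2 nonzero rows, so the 2 vectors span a space of dimension 2.
Since 2 = 2, the vectors are linearly independent.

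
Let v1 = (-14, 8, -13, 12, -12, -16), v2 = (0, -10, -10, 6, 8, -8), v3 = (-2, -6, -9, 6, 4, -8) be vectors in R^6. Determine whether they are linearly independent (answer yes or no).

no

Form the matrix with these vectors as rows and row reduce.
R3 ← R3 − (1/7)·R1: [0, -50/7, -50/7, 30/7, 40/7, -40/7]
R3 ← R3 − (5/7)·R2: [0, 0, 0, 0, 0, 0]
2 nonzero rows, so the 3 vectors span a space of dimension 2.
Since 2 < 3, the vectors are linearly dependent.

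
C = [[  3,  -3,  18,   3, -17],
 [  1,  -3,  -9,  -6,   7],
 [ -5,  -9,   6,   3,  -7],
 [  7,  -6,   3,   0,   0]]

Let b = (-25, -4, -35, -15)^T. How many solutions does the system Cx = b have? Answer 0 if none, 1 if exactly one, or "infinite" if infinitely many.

infinite

Row reduce the augmented matrix [C | b].
R2 ← R2 − (1/3)·R1: [0, -2, -15, -7, 38/3, 13/3]
R3 ← R3 + (5/3)·R1: [0, -14, 36, 8, -106/3, -230/3]
R4 ← R4 − (7/3)·R1: [0, 1, -39, -7, 119/3, 130/3]
R3 ← R3 − (7)·R2: [0, 0, 141, 57, -124, -107]
R4 ← R4 + (1/2)·R2: [0, 0, -93/2, -21/2, 46, 91/2]
R4 ← R4 + (31/94)·R3: [0, 0, 0, 390/47, 240/47, 480/47]
The echelon form has 4 nonzero rows, and every pivot lies in the first 5 columns, so rank(C) = rank([C|b]) = 4.
The system is consistent.
rank = 4 < 5 unknowns, so there are infinitely many solutions.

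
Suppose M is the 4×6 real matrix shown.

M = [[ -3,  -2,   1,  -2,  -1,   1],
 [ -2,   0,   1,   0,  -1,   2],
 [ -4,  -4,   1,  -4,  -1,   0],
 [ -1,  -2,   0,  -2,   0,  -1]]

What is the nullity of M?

4

Row reduce to echelon form.
R2 ← R2 − (2/3)·R1: [0, 4/3, 1/3, 4/3, -1/3, 4/3]
R3 ← R3 − (4/3)·R1: [0, -4/3, -1/3, -4/3, 1/3, -4/3]
R4 ← R4 − (1/3)·R1: [0, -4/3, -1/3, -4/3, 1/3, -4/3]
R3 ← R3 + R2: [0, 0, 0, 0, 0, 0]
R4 ← R4 + R2: [0, 0, 0, 0, 0, 0]
2 nonzero rows, so rank(M) = 2.
M has 6 columns; by rank–nullity, nullity = 6 − 2 = 4.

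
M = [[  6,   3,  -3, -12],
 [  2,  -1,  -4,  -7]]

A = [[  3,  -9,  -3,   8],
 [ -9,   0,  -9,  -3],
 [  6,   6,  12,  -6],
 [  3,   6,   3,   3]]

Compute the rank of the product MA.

2

First compute MA:
[[-63, -144, -117,  21],
 [-30, -84, -66,  22]]
Now row reduce the product.
R2 ← R2 − (10/21)·R1: [0, -108/7, -72/7, 12]
2 nonzero rows, so rank(MA) = 2.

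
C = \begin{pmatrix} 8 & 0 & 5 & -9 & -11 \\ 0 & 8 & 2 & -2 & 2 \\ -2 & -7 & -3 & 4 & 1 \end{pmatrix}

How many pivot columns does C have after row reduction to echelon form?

2

Row reduce to echelon form.
R3 ← R3 + (1/4)·R1: [0, -7, -7/4, 7/4, -7/4]
R3 ← R3 + (7/8)·R2: [0, 0, 0, 0, 0]
Echelon form has 2 nonzero rows, so rank(C) = 2.
Each nonzero row contributes one pivot column: 2 pivot columns.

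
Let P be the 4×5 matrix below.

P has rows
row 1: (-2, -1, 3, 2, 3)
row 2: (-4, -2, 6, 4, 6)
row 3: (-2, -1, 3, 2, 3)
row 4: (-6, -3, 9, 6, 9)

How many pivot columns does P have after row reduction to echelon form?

1

Row reduce to echelon form.
R2 ← R2 − (2)·R1: [0, 0, 0, 0, 0]
R3 ← R3 − R1: [0, 0, 0, 0, 0]
R4 ← R4 − (3)·R1: [0, 0, 0, 0, 0]
Echelon form has 1 nonzero row, so rank(P) = 1.
Each nonzero row contributes one pivot column: 1 pivot columns.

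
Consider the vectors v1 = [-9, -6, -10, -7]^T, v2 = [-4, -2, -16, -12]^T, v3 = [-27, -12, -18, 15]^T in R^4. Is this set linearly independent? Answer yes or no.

Form the matrix with these vectors as rows and row reduce.
R2 ← R2 − (4/9)·R1: [0, 2/3, -104/9, -80/9]
R3 ← R3 − (3)·R1: [0, 6, 12, 36]
R3 ← R3 − (9)·R2: [0, 0, 116, 116]
3 nonzero rows, so the 3 vectors span a space of dimension 3.
Since 3 = 3, the vectors are linearly independent.

yes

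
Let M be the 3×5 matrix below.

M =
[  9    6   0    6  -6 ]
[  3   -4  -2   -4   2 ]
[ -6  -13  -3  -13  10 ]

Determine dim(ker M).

3

Row reduce to echelon form.
R2 ← R2 − (1/3)·R1: [0, -6, -2, -6, 4]
R3 ← R3 + (2/3)·R1: [0, -9, -3, -9, 6]
R3 ← R3 − (3/2)·R2: [0, 0, 0, 0, 0]
2 nonzero rows, so rank(M) = 2.
M has 5 columns; by rank–nullity, nullity = 5 − 2 = 3.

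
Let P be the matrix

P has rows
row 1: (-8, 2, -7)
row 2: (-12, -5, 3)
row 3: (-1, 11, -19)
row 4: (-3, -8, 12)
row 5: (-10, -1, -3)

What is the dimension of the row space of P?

3

Row reduce to echelon form.
R2 ← R2 − (3/2)·R1: [0, -8, 27/2]
R3 ← R3 − (1/8)·R1: [0, 43/4, -145/8]
R4 ← R4 − (3/8)·R1: [0, -35/4, 117/8]
R5 ← R5 − (5/4)·R1: [0, -7/2, 23/4]
R3 ← R3 + (43/32)·R2: [0, 0, 1/64]
R4 ← R4 − (35/32)·R2: [0, 0, -9/64]
R5 ← R5 − (7/16)·R2: [0, 0, -5/32]
R4 ← R4 + (9)·R3: [0, 0, 0]
R5 ← R5 + (10)·R3: [0, 0, 0]
Echelon form has 3 nonzero rows, so rank(P) = 3.
The row space has dimension equal to the rank: 3.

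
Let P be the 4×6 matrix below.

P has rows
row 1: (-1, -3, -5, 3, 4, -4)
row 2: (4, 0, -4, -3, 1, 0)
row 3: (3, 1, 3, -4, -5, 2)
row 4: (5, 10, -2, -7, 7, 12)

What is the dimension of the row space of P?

4

Row reduce to echelon form.
R2 ← R2 + (4)·R1: [0, -12, -24, 9, 17, -16]
R3 ← R3 + (3)·R1: [0, -8, -12, 5, 7, -10]
R4 ← R4 + (5)·R1: [0, -5, -27, 8, 27, -8]
R3 ← R3 − (2/3)·R2: [0, 0, 4, -1, -13/3, 2/3]
R4 ← R4 − (5/12)·R2: [0, 0, -17, 17/4, 239/12, -4/3]
R4 ← R4 + (17/4)·R3: [0, 0, 0, 0, 3/2, 3/2]
Echelon form has 4 nonzero rows, so rank(P) = 4.
The row space has dimension equal to the rank: 4.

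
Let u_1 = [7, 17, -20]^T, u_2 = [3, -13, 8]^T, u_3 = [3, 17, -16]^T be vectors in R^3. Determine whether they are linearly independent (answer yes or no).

Form the matrix with these vectors as rows and row reduce.
R2 ← R2 − (3/7)·R1: [0, -142/7, 116/7]
R3 ← R3 − (3/7)·R1: [0, 68/7, -52/7]
R3 ← R3 + (34/71)·R2: [0, 0, 36/71]
3 nonzero rows, so the 3 vectors span a space of dimension 3.
Since 3 = 3, the vectors are linearly independent.

yes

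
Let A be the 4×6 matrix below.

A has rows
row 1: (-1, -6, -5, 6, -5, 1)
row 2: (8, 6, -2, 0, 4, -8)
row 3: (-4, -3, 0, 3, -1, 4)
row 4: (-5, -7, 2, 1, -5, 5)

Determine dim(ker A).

2

Row reduce to echelon form.
R2 ← R2 + (8)·R1: [0, -42, -42, 48, -36, 0]
R3 ← R3 − (4)·R1: [0, 21, 20, -21, 19, 0]
R4 ← R4 − (5)·R1: [0, 23, 27, -29, 20, 0]
R3 ← R3 + (1/2)·R2: [0, 0, -1, 3, 1, 0]
R4 ← R4 + (23/42)·R2: [0, 0, 4, -19/7, 2/7, 0]
R4 ← R4 + (4)·R3: [0, 0, 0, 65/7, 30/7, 0]
4 nonzero rows, so rank(A) = 4.
A has 6 columns; by rank–nullity, nullity = 6 − 4 = 2.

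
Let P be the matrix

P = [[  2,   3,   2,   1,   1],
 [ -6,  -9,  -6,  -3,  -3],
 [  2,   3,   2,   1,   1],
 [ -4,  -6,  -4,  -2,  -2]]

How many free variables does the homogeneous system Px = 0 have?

4

Row reduce to echelon form.
R2 ← R2 + (3)·R1: [0, 0, 0, 0, 0]
R3 ← R3 − R1: [0, 0, 0, 0, 0]
R4 ← R4 + (2)·R1: [0, 0, 0, 0, 0]
1 nonzero row, so rank(P) = 1.
P has 5 columns; by rank–nullity, nullity = 5 − 1 = 4.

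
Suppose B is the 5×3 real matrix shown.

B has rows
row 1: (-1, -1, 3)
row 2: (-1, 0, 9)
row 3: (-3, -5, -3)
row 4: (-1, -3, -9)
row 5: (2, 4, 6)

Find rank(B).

Row reduce to echelon form.
R2 ← R2 − R1: [0, 1, 6]
R3 ← R3 − (3)·R1: [0, -2, -12]
R4 ← R4 − R1: [0, -2, -12]
R5 ← R5 + (2)·R1: [0, 2, 12]
R3 ← R3 + (2)·R2: [0, 0, 0]
R4 ← R4 + (2)·R2: [0, 0, 0]
R5 ← R5 − (2)·R2: [0, 0, 0]
Echelon form has 2 nonzero rows, so rank(B) = 2.

2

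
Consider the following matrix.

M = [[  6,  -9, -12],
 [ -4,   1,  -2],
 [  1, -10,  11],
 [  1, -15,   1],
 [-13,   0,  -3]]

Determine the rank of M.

3

Row reduce to echelon form.
R2 ← R2 + (2/3)·R1: [0, -5, -10]
R3 ← R3 − (1/6)·R1: [0, -17/2, 13]
R4 ← R4 − (1/6)·R1: [0, -27/2, 3]
R5 ← R5 + (13/6)·R1: [0, -39/2, -29]
R3 ← R3 − (17/10)·R2: [0, 0, 30]
R4 ← R4 − (27/10)·R2: [0, 0, 30]
R5 ← R5 − (39/10)·R2: [0, 0, 10]
R4 ← R4 − R3: [0, 0, 0]
R5 ← R5 − (1/3)·R3: [0, 0, 0]
Echelon form has 3 nonzero rows, so rank(M) = 3.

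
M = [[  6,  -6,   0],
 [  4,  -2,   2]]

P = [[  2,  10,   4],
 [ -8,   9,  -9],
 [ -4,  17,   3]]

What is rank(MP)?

First compute MP:
[[ 60,   6,  78],
 [ 16,  56,  40]]
Now row reduce the product.
R2 ← R2 − (4/15)·R1: [0, 272/5, 96/5]
2 nonzero rows, so rank(MP) = 2.

2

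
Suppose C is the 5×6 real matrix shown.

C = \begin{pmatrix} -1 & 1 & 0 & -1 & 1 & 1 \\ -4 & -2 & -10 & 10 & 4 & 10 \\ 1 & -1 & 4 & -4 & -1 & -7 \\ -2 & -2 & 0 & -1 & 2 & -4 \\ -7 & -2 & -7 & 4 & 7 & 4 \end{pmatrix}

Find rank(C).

Row reduce to echelon form.
R2 ← R2 − (4)·R1: [0, -6, -10, 14, 0, 6]
R3 ← R3 + R1: [0, 0, 4, -5, 0, -6]
R4 ← R4 − (2)·R1: [0, -4, 0, 1, 0, -6]
R5 ← R5 − (7)·R1: [0, -9, -7, 11, 0, -3]
R4 ← R4 − (2/3)·R2: [0, 0, 20/3, -25/3, 0, -10]
R5 ← R5 − (3/2)·R2: [0, 0, 8, -10, 0, -12]
R4 ← R4 − (5/3)·R3: [0, 0, 0, 0, 0, 0]
R5 ← R5 − (2)·R3: [0, 0, 0, 0, 0, 0]
Echelon form has 3 nonzero rows, so rank(C) = 3.

3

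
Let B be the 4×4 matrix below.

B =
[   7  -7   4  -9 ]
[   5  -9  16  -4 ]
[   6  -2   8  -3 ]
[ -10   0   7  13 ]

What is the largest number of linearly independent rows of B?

4

Row reduce to echelon form.
R2 ← R2 − (5/7)·R1: [0, -4, 92/7, 17/7]
R3 ← R3 − (6/7)·R1: [0, 4, 32/7, 33/7]
R4 ← R4 + (10/7)·R1: [0, -10, 89/7, 1/7]
R3 ← R3 + R2: [0, 0, 124/7, 50/7]
R4 ← R4 − (5/2)·R2: [0, 0, -141/7, -83/14]
R4 ← R4 + (141/124)·R3: [0, 0, 0, 68/31]
Echelon form has 4 nonzero rows, so rank(B) = 4.
The rank gives the maximum number of linearly independent rows: 4.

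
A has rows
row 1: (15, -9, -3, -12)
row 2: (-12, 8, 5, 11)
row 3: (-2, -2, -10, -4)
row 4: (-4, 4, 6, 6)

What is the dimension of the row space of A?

Row reduce to echelon form.
R2 ← R2 + (4/5)·R1: [0, 4/5, 13/5, 7/5]
R3 ← R3 + (2/15)·R1: [0, -16/5, -52/5, -28/5]
R4 ← R4 + (4/15)·R1: [0, 8/5, 26/5, 14/5]
R3 ← R3 + (4)·R2: [0, 0, 0, 0]
R4 ← R4 − (2)·R2: [0, 0, 0, 0]
Echelon form has 2 nonzero rows, so rank(A) = 2.
The row space has dimension equal to the rank: 2.

2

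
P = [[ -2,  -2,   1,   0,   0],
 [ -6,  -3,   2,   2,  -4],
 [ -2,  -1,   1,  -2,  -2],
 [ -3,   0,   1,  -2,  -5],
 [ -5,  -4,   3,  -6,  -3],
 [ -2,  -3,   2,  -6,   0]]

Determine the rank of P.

3

Row reduce to echelon form.
R2 ← R2 − (3)·R1: [0, 3, -1, 2, -4]
R3 ← R3 − R1: [0, 1, 0, -2, -2]
R4 ← R4 − (3/2)·R1: [0, 3, -1/2, -2, -5]
R5 ← R5 − (5/2)·R1: [0, 1, 1/2, -6, -3]
R6 ← R6 − R1: [0, -1, 1, -6, 0]
R3 ← R3 − (1/3)·R2: [0, 0, 1/3, -8/3, -2/3]
R4 ← R4 − R2: [0, 0, 1/2, -4, -1]
R5 ← R5 − (1/3)·R2: [0, 0, 5/6, -20/3, -5/3]
R6 ← R6 + (1/3)·R2: [0, 0, 2/3, -16/3, -4/3]
R4 ← R4 − (3/2)·R3: [0, 0, 0, 0, 0]
R5 ← R5 − (5/2)·R3: [0, 0, 0, 0, 0]
R6 ← R6 − (2)·R3: [0, 0, 0, 0, 0]
Echelon form has 3 nonzero rows, so rank(P) = 3.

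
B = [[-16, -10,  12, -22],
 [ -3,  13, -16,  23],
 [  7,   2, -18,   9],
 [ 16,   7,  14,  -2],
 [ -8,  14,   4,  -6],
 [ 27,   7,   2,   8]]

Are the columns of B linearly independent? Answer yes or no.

yes

Row reduce B to echelon form.
R2 ← R2 − (3/16)·R1: [0, 119/8, -73/4, 217/8]
R3 ← R3 + (7/16)·R1: [0, -19/8, -51/4, -5/8]
R4 ← R4 + R1: [0, -3, 26, -24]
R5 ← R5 − (1/2)·R1: [0, 19, -2, 5]
R6 ← R6 + (27/16)·R1: [0, -79/8, 89/4, -233/8]
R3 ← R3 + (19/119)·R2: [0, 0, -1864/119, 63/17]
R4 ← R4 + (24/119)·R2: [0, 0, 2656/119, -315/17]
R5 ← R5 − (152/119)·R2: [0, 0, 2536/119, -504/17]
R6 ← R6 + (79/119)·R2: [0, 0, 1206/119, -189/17]
R4 ← R4 + (332/233)·R3: [0, 0, 0, -3087/233]
R5 ← R5 + (317/233)·R3: [0, 0, 0, -5733/233]
R6 ← R6 + (603/932)·R3: [0, 0, 0, -8127/932]
R5 ← R5 − (13/7)·R4: [0, 0, 0, 0]
R6 ← R6 − (129/196)·R4: [0, 0, 0, 0]
4 pivots among 4 columns.
Every column is a pivot column, so the columns are linearly independent.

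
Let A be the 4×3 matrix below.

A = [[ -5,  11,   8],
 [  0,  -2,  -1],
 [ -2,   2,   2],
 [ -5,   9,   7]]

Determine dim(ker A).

Row reduce to echelon form.
R3 ← R3 − (2/5)·R1: [0, -12/5, -6/5]
R4 ← R4 − R1: [0, -2, -1]
R3 ← R3 − (6/5)·R2: [0, 0, 0]
R4 ← R4 − R2: [0, 0, 0]
2 nonzero rows, so rank(A) = 2.
A has 3 columns; by rank–nullity, nullity = 3 − 2 = 1.

1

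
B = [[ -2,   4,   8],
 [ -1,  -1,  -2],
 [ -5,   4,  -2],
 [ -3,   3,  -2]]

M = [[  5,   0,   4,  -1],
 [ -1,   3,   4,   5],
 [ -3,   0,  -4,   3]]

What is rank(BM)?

3

First compute BM:
[[-38,  12, -24,  46],
 [  2,  -3,   0, -10],
 [-23,  12,   4,  19],
 [-12,   9,   8,  12]]
Now row reduce the product.
R2 ← R2 + (1/19)·R1: [0, -45/19, -24/19, -144/19]
R3 ← R3 − (23/38)·R1: [0, 90/19, 352/19, -168/19]
R4 ← R4 − (6/19)·R1: [0, 99/19, 296/19, -48/19]
R3 ← R3 + (2)·R2: [0, 0, 16, -24]
R4 ← R4 + (11/5)·R2: [0, 0, 64/5, -96/5]
R4 ← R4 − (4/5)·R3: [0, 0, 0, 0]
3 nonzero rows, so rank(BM) = 3.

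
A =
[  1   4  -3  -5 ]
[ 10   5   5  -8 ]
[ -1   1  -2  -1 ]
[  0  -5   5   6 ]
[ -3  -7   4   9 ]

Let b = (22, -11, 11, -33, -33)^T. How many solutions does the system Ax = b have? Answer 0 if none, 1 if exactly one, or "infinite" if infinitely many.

Row reduce the augmented matrix [A | b].
R2 ← R2 − (10)·R1: [0, -35, 35, 42, -231]
R3 ← R3 + R1: [0, 5, -5, -6, 33]
R5 ← R5 + (3)·R1: [0, 5, -5, -6, 33]
R3 ← R3 + (1/7)·R2: [0, 0, 0, 0, 0]
R4 ← R4 − (1/7)·R2: [0, 0, 0, 0, 0]
R5 ← R5 + (1/7)·R2: [0, 0, 0, 0, 0]
The echelon form has 2 nonzero rows, and every pivot lies in the first 4 columns, so rank(A) = rank([A|b]) = 2.
The system is consistent.
rank = 2 < 4 unknowns, so there are infinitely many solutions.

infinite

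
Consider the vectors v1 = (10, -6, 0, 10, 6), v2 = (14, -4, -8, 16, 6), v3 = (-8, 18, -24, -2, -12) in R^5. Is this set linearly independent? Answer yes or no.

no

Form the matrix with these vectors as rows and row reduce.
R2 ← R2 − (7/5)·R1: [0, 22/5, -8, 2, -12/5]
R3 ← R3 + (4/5)·R1: [0, 66/5, -24, 6, -36/5]
R3 ← R3 − (3)·R2: [0, 0, 0, 0, 0]
2 nonzero rows, so the 3 vectors span a space of dimension 2.
Since 2 < 3, the vectors are linearly dependent.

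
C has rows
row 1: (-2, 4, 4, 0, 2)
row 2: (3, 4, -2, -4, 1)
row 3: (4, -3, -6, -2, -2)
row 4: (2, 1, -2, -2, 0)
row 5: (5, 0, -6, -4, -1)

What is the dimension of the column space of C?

Row reduce to echelon form.
R2 ← R2 + (3/2)·R1: [0, 10, 4, -4, 4]
R3 ← R3 + (2)·R1: [0, 5, 2, -2, 2]
R4 ← R4 + R1: [0, 5, 2, -2, 2]
R5 ← R5 + (5/2)·R1: [0, 10, 4, -4, 4]
R3 ← R3 − (1/2)·R2: [0, 0, 0, 0, 0]
R4 ← R4 − (1/2)·R2: [0, 0, 0, 0, 0]
R5 ← R5 − R2: [0, 0, 0, 0, 0]
Echelon form has 2 nonzero rows, so rank(C) = 2.
The column space has dimension equal to the rank: 2.

2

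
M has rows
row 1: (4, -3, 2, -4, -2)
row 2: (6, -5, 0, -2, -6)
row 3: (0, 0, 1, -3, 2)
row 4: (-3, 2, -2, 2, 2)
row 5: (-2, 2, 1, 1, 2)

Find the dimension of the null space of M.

Row reduce to echelon form.
R2 ← R2 − (3/2)·R1: [0, -1/2, -3, 4, -3]
R4 ← R4 + (3/4)·R1: [0, -1/4, -1/2, -1, 1/2]
R5 ← R5 + (1/2)·R1: [0, 1/2, 2, -1, 1]
R4 ← R4 − (1/2)·R2: [0, 0, 1, -3, 2]
R5 ← R5 + R2: [0, 0, -1, 3, -2]
R4 ← R4 − R3: [0, 0, 0, 0, 0]
R5 ← R5 + R3: [0, 0, 0, 0, 0]
3 nonzero rows, so rank(M) = 3.
M has 5 columns; by rank–nullity, nullity = 5 − 3 = 2.

2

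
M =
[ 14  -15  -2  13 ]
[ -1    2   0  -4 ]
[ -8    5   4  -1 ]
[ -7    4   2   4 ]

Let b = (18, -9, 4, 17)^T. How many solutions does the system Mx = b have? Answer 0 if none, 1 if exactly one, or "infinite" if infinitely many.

infinite

Row reduce the augmented matrix [M | b].
R2 ← R2 + (1/14)·R1: [0, 13/14, -1/7, -43/14, -54/7]
R3 ← R3 + (4/7)·R1: [0, -25/7, 20/7, 45/7, 100/7]
R4 ← R4 + (1/2)·R1: [0, -7/2, 1, 21/2, 26]
R3 ← R3 + (50/13)·R2: [0, 0, 30/13, -70/13, -200/13]
R4 ← R4 + (49/13)·R2: [0, 0, 6/13, -14/13, -40/13]
R4 ← R4 − (1/5)·R3: [0, 0, 0, 0, 0]
The echelon form has 3 nonzero rows, and every pivot lies in the first 4 columns, so rank(M) = rank([M|b]) = 3.
The system is consistent.
rank = 3 < 4 unknowns, so there are infinitely many solutions.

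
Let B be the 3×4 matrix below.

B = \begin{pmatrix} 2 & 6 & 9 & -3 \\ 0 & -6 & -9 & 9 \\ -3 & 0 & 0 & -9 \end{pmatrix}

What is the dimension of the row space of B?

Row reduce to echelon form.
R3 ← R3 + (3/2)·R1: [0, 9, 27/2, -27/2]
R3 ← R3 + (3/2)·R2: [0, 0, 0, 0]
Echelon form has 2 nonzero rows, so rank(B) = 2.
The row space has dimension equal to the rank: 2.

2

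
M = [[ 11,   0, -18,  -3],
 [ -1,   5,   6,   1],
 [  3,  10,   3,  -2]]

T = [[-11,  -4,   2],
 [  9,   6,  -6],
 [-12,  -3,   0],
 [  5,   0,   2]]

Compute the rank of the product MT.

2

First compute MT:
[[ 80,  10,  16],
 [-11,  16, -30],
 [ 11,  39, -58]]
Now row reduce the product.
R2 ← R2 + (11/80)·R1: [0, 139/8, -139/5]
R3 ← R3 − (11/80)·R1: [0, 301/8, -301/5]
R3 ← R3 − (301/139)·R2: [0, 0, 0]
2 nonzero rows, so rank(MT) = 2.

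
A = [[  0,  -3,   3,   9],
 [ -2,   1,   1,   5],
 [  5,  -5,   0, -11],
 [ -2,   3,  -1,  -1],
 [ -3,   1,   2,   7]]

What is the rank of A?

Row reduce to echelon form.
Swap R1 ↔ R2
R3 ← R3 + (5/2)·R1: [0, -5/2, 5/2, 3/2]
R4 ← R4 − R1: [0, 2, -2, -6]
R5 ← R5 − (3/2)·R1: [0, -1/2, 1/2, -1/2]
R3 ← R3 − (5/6)·R2: [0, 0, 0, -6]
R4 ← R4 + (2/3)·R2: [0, 0, 0, 0]
R5 ← R5 − (1/6)·R2: [0, 0, 0, -2]
R5 ← R5 − (1/3)·R3: [0, 0, 0, 0]
Echelon form has 3 nonzero rows, so rank(A) = 3.

3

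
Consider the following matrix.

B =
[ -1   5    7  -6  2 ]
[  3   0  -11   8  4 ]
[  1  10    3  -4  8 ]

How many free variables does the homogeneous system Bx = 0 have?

3

Row reduce to echelon form.
R2 ← R2 + (3)·R1: [0, 15, 10, -10, 10]
R3 ← R3 + R1: [0, 15, 10, -10, 10]
R3 ← R3 − R2: [0, 0, 0, 0, 0]
2 nonzero rows, so rank(B) = 2.
B has 5 columns; by rank–nullity, nullity = 5 − 2 = 3.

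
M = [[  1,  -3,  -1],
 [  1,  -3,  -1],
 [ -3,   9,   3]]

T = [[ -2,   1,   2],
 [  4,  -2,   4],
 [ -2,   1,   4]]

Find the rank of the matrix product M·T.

1

First compute MT:
[[-12,   6, -14],
 [-12,   6, -14],
 [ 36, -18,  42]]
Now row reduce the product.
R2 ← R2 − R1: [0, 0, 0]
R3 ← R3 + (3)·R1: [0, 0, 0]
1 nonzero row, so rank(MT) = 1.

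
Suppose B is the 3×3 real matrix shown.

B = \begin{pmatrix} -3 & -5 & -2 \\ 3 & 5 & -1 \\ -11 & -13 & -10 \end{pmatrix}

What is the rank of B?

3

Row reduce to echelon form.
R2 ← R2 + R1: [0, 0, -3]
R3 ← R3 − (11/3)·R1: [0, 16/3, -8/3]
Swap R2 ↔ R3
Echelon form has 3 nonzero rows, so rank(B) = 3.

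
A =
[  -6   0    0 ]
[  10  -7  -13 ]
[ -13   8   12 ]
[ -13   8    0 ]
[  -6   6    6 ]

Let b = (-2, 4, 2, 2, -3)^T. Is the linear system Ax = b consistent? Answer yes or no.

Row reduce the augmented matrix [A | b].
R2 ← R2 + (5/3)·R1: [0, -7, -13, 2/3]
R3 ← R3 − (13/6)·R1: [0, 8, 12, 19/3]
R4 ← R4 − (13/6)·R1: [0, 8, 0, 19/3]
R5 ← R5 − R1: [0, 6, 6, -1]
R3 ← R3 + (8/7)·R2: [0, 0, -20/7, 149/21]
R4 ← R4 + (8/7)·R2: [0, 0, -104/7, 149/21]
R5 ← R5 + (6/7)·R2: [0, 0, -36/7, -3/7]
R4 ← R4 − (26/5)·R3: [0, 0, 0, -149/5]
R5 ← R5 − (9/5)·R3: [0, 0, 0, -66/5]
R5 ← R5 − (66/149)·R4: [0, 0, 0, 0]
The echelon form has 4 nonzero rows; the last pivot sits in the augmented column, so rank(A) = 3 but rank([A|b]) = 4.
Since the ranks differ, the system is inconsistent.

no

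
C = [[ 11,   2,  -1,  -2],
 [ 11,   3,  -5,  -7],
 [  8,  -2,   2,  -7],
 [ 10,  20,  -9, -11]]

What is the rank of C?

Row reduce to echelon form.
R2 ← R2 − R1: [0, 1, -4, -5]
R3 ← R3 − (8/11)·R1: [0, -38/11, 30/11, -61/11]
R4 ← R4 − (10/11)·R1: [0, 200/11, -89/11, -101/11]
R3 ← R3 + (38/11)·R2: [0, 0, -122/11, -251/11]
R4 ← R4 − (200/11)·R2: [0, 0, 711/11, 899/11]
R4 ← R4 + (711/122)·R3: [0, 0, 0, -6253/122]
Echelon form has 4 nonzero rows, so rank(C) = 4.

4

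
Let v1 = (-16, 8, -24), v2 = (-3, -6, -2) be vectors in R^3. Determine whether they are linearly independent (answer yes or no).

yes

Form the matrix with these vectors as rows and row reduce.
R2 ← R2 − (3/16)·R1: [0, -15/2, 5/2]
2 nonzero rows, so the 2 vectors span a space of dimension 2.
Since 2 = 2, the vectors are linearly independent.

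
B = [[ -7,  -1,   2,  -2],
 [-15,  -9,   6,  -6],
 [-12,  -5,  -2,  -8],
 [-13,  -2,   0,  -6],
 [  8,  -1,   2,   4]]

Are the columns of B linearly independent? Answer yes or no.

Row reduce B to echelon form.
R2 ← R2 − (15/7)·R1: [0, -48/7, 12/7, -12/7]
R3 ← R3 − (12/7)·R1: [0, -23/7, -38/7, -32/7]
R4 ← R4 − (13/7)·R1: [0, -1/7, -26/7, -16/7]
R5 ← R5 + (8/7)·R1: [0, -15/7, 30/7, 12/7]
R3 ← R3 − (23/48)·R2: [0, 0, -25/4, -15/4]
R4 ← R4 − (1/48)·R2: [0, 0, -15/4, -9/4]
R5 ← R5 − (5/16)·R2: [0, 0, 15/4, 9/4]
R4 ← R4 − (3/5)·R3: [0, 0, 0, 0]
R5 ← R5 + (3/5)·R3: [0, 0, 0, 0]
3 pivots among 4 columns.
Only 3 < 4 pivot columns, so the columns are linearly dependent.

no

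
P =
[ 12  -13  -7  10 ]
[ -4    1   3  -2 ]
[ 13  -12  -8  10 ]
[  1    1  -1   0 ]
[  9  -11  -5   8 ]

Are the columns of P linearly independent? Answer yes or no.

Row reduce P to echelon form.
R2 ← R2 + (1/3)·R1: [0, -10/3, 2/3, 4/3]
R3 ← R3 − (13/12)·R1: [0, 25/12, -5/12, -5/6]
R4 ← R4 − (1/12)·R1: [0, 25/12, -5/12, -5/6]
R5 ← R5 − (3/4)·R1: [0, -5/4, 1/4, 1/2]
R3 ← R3 + (5/8)·R2: [0, 0, 0, 0]
R4 ← R4 + (5/8)·R2: [0, 0, 0, 0]
R5 ← R5 − (3/8)·R2: [0, 0, 0, 0]
2 pivots among 4 columns.
Only 2 < 4 pivot columns, so the columns are linearly dependent.

no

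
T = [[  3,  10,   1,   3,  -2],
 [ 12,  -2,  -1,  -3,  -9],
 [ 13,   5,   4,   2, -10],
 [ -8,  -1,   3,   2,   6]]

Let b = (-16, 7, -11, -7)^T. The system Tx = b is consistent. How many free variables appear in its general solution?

Row reduce the augmented matrix [T | b].
R2 ← R2 − (4)·R1: [0, -42, -5, -15, -1, 71]
R3 ← R3 − (13/3)·R1: [0, -115/3, -1/3, -11, -4/3, 175/3]
R4 ← R4 + (8/3)·R1: [0, 77/3, 17/3, 10, 2/3, -149/3]
R3 ← R3 − (115/126)·R2: [0, 0, 533/126, 113/42, -53/126, -815/126]
R4 ← R4 + (11/18)·R2: [0, 0, 47/18, 5/6, 1/18, -113/18]
R4 ← R4 − (329/533)·R3: [0, 0, 0, -441/533, 168/533, -1218/533]
The echelon form has 4 nonzero rows, and every pivot lies in the first 5 columns, so rank(T) = rank([T|b]) = 4.
The system is consistent.
Free variables = (unknowns) − (rank) = 5 − 4 = 1.

1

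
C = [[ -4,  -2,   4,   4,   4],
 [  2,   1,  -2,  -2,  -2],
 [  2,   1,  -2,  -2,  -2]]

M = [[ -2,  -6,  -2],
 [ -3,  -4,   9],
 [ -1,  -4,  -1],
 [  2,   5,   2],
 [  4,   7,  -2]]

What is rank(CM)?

First compute CM:
[[ 34,  64, -14],
 [-17, -32,   7],
 [-17, -32,   7]]
Now row reduce the product.
R2 ← R2 + (1/2)·R1: [0, 0, 0]
R3 ← R3 + (1/2)·R1: [0, 0, 0]
1 nonzero row, so rank(CM) = 1.

1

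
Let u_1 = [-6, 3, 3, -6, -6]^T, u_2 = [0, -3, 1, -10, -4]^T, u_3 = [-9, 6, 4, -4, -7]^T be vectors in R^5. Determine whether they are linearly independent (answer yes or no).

no

Form the matrix with these vectors as rows and row reduce.
R3 ← R3 − (3/2)·R1: [0, 3/2, -1/2, 5, 2]
R3 ← R3 + (1/2)·R2: [0, 0, 0, 0, 0]
2 nonzero rows, so the 3 vectors span a space of dimension 2.
Since 2 < 3, the vectors are linearly dependent.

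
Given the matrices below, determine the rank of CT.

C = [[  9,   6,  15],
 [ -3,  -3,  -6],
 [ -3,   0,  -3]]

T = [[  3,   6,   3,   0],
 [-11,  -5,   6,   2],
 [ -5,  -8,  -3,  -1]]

2

First compute CT:
[[-114, -96,  18,  -3],
 [ 54,  45,  -9,   0],
 [  6,   6,   0,   3]]
Now row reduce the product.
R2 ← R2 + (9/19)·R1: [0, -9/19, -9/19, -27/19]
R3 ← R3 + (1/19)·R1: [0, 18/19, 18/19, 54/19]
R3 ← R3 + (2)·R2: [0, 0, 0, 0]
2 nonzero rows, so rank(CT) = 2.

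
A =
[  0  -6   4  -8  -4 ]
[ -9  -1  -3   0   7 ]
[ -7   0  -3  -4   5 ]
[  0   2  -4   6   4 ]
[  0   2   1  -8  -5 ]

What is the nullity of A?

Row reduce to echelon form.
Swap R1 ↔ R2
R3 ← R3 − (7/9)·R1: [0, 7/9, -2/3, -4, -4/9]
R3 ← R3 + (7/54)·R2: [0, 0, -4/27, -136/27, -26/27]
R4 ← R4 + (1/3)·R2: [0, 0, -8/3, 10/3, 8/3]
R5 ← R5 + (1/3)·R2: [0, 0, 7/3, -32/3, -19/3]
R4 ← R4 − (18)·R3: [0, 0, 0, 94, 20]
R5 ← R5 + (63/4)·R3: [0, 0, 0, -90, -43/2]
R5 ← R5 + (45/47)·R4: [0, 0, 0, 0, -221/94]
5 nonzero rows, so rank(A) = 5.
A has 5 columns; by rank–nullity, nullity = 5 − 5 = 0.

0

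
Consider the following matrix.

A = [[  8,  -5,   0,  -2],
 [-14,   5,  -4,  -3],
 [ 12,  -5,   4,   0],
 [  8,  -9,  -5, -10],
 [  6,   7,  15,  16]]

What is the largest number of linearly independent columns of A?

4

Row reduce to echelon form.
R2 ← R2 + (7/4)·R1: [0, -15/4, -4, -13/2]
R3 ← R3 − (3/2)·R1: [0, 5/2, 4, 3]
R4 ← R4 − R1: [0, -4, -5, -8]
R5 ← R5 − (3/4)·R1: [0, 43/4, 15, 35/2]
R3 ← R3 + (2/3)·R2: [0, 0, 4/3, -4/3]
R4 ← R4 − (16/15)·R2: [0, 0, -11/15, -16/15]
R5 ← R5 + (43/15)·R2: [0, 0, 53/15, -17/15]
R4 ← R4 + (11/20)·R3: [0, 0, 0, -9/5]
R5 ← R5 − (53/20)·R3: [0, 0, 0, 12/5]
R5 ← R5 + (4/3)·R4: [0, 0, 0, 0]
Echelon form has 4 nonzero rows, so rank(A) = 4.
The rank gives the maximum number of linearly independent columns: 4.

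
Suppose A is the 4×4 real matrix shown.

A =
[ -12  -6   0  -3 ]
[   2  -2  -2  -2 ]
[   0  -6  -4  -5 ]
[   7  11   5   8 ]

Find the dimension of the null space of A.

Row reduce to echelon form.
R2 ← R2 + (1/6)·R1: [0, -3, -2, -5/2]
R4 ← R4 + (7/12)·R1: [0, 15/2, 5, 25/4]
R3 ← R3 − (2)·R2: [0, 0, 0, 0]
R4 ← R4 + (5/2)·R2: [0, 0, 0, 0]
2 nonzero rows, so rank(A) = 2.
A has 4 columns; by rank–nullity, nullity = 4 − 2 = 2.

2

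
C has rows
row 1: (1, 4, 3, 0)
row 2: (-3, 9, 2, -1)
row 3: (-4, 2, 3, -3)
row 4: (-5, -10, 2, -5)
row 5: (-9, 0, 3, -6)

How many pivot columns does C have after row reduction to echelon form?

Row reduce to echelon form.
R2 ← R2 + (3)·R1: [0, 21, 11, -1]
R3 ← R3 + (4)·R1: [0, 18, 15, -3]
R4 ← R4 + (5)·R1: [0, 10, 17, -5]
R5 ← R5 + (9)·R1: [0, 36, 30, -6]
R3 ← R3 − (6/7)·R2: [0, 0, 39/7, -15/7]
R4 ← R4 − (10/21)·R2: [0, 0, 247/21, -95/21]
R5 ← R5 − (12/7)·R2: [0, 0, 78/7, -30/7]
R4 ← R4 − (19/9)·R3: [0, 0, 0, 0]
R5 ← R5 − (2)·R3: [0, 0, 0, 0]
Echelon form has 3 nonzero rows, so rank(C) = 3.
Each nonzero row contributes one pivot column: 3 pivot columns.

3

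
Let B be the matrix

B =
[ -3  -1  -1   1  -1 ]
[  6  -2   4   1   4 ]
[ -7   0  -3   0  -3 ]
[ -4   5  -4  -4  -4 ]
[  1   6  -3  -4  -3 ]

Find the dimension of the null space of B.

Row reduce to echelon form.
R2 ← R2 + (2)·R1: [0, -4, 2, 3, 2]
R3 ← R3 − (7/3)·R1: [0, 7/3, -2/3, -7/3, -2/3]
R4 ← R4 − (4/3)·R1: [0, 19/3, -8/3, -16/3, -8/3]
R5 ← R5 + (1/3)·R1: [0, 17/3, -10/3, -11/3, -10/3]
R3 ← R3 + (7/12)·R2: [0, 0, 1/2, -7/12, 1/2]
R4 ← R4 + (19/12)·R2: [0, 0, 1/2, -7/12, 1/2]
R5 ← R5 + (17/12)·R2: [0, 0, -1/2, 7/12, -1/2]
R4 ← R4 − R3: [0, 0, 0, 0, 0]
R5 ← R5 + R3: [0, 0, 0, 0, 0]
3 nonzero rows, so rank(B) = 3.
B has 5 columns; by rank–nullity, nullity = 5 − 3 = 2.

2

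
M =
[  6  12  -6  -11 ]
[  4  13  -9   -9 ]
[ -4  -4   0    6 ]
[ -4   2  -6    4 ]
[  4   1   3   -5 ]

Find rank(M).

Row reduce to echelon form.
R2 ← R2 − (2/3)·R1: [0, 5, -5, -5/3]
R3 ← R3 + (2/3)·R1: [0, 4, -4, -4/3]
R4 ← R4 + (2/3)·R1: [0, 10, -10, -10/3]
R5 ← R5 − (2/3)·R1: [0, -7, 7, 7/3]
R3 ← R3 − (4/5)·R2: [0, 0, 0, 0]
R4 ← R4 − (2)·R2: [0, 0, 0, 0]
R5 ← R5 + (7/5)·R2: [0, 0, 0, 0]
Echelon form has 2 nonzero rows, so rank(M) = 2.

2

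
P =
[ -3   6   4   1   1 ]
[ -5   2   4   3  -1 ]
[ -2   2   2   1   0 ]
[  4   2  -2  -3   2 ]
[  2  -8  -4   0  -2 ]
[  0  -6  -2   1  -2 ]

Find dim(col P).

2

Row reduce to echelon form.
R2 ← R2 − (5/3)·R1: [0, -8, -8/3, 4/3, -8/3]
R3 ← R3 − (2/3)·R1: [0, -2, -2/3, 1/3, -2/3]
R4 ← R4 + (4/3)·R1: [0, 10, 10/3, -5/3, 10/3]
R5 ← R5 + (2/3)·R1: [0, -4, -4/3, 2/3, -4/3]
R3 ← R3 − (1/4)·R2: [0, 0, 0, 0, 0]
R4 ← R4 + (5/4)·R2: [0, 0, 0, 0, 0]
R5 ← R5 − (1/2)·R2: [0, 0, 0, 0, 0]
R6 ← R6 − (3/4)·R2: [0, 0, 0, 0, 0]
Echelon form has 2 nonzero rows, so rank(P) = 2.
The column space has dimension equal to the rank: 2.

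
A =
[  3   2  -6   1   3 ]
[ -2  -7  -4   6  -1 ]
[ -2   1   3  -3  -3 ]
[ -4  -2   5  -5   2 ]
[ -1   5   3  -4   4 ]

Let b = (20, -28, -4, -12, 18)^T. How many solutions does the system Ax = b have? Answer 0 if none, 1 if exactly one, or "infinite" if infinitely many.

Row reduce the augmented matrix [A | b].
R2 ← R2 + (2/3)·R1: [0, -17/3, -8, 20/3, 1, -44/3]
R3 ← R3 + (2/3)·R1: [0, 7/3, -1, -7/3, -1, 28/3]
R4 ← R4 + (4/3)·R1: [0, 2/3, -3, -11/3, 6, 44/3]
R5 ← R5 + (1/3)·R1: [0, 17/3, 1, -11/3, 5, 74/3]
R3 ← R3 + (7/17)·R2: [0, 0, -73/17, 7/17, -10/17, 56/17]
R4 ← R4 + (2/17)·R2: [0, 0, -67/17, -49/17, 104/17, 220/17]
R5 ← R5 + R2: [0, 0, -7, 3, 6, 10]
R4 ← R4 − (67/73)·R3: [0, 0, 0, -238/73, 486/73, 724/73]
R5 ← R5 − (119/73)·R3: [0, 0, 0, 170/73, 508/73, 338/73]
R5 ← R5 + (5/7)·R4: [0, 0, 0, 0, 82/7, 82/7]
The echelon form has 5 nonzero rows, and every pivot lies in the first 5 columns, so rank(A) = rank([A|b]) = 5.
The system is consistent.
rank = 5 = number of unknowns, so the solution is unique.

1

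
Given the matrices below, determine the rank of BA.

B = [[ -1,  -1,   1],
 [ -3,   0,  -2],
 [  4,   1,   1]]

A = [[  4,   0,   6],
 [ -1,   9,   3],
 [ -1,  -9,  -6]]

First compute BA:
[[ -4, -18, -15],
 [-10,  18,  -6],
 [ 14,   0,  21]]
Now row reduce the product.
R2 ← R2 − (5/2)·R1: [0, 63, 63/2]
R3 ← R3 + (7/2)·R1: [0, -63, -63/2]
R3 ← R3 + R2: [0, 0, 0]
2 nonzero rows, so rank(BA) = 2.

2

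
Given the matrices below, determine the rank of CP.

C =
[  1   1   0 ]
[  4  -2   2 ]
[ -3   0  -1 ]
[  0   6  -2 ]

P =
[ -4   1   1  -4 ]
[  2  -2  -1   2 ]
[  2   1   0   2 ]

First compute CP:
[[ -2,  -1,   0,  -2],
 [-16,  10,   6, -16],
 [ 10,  -4,  -3,  10],
 [  8, -14,  -6,   8]]
Now row reduce the product.
R2 ← R2 − (8)·R1: [0, 18, 6, 0]
R3 ← R3 + (5)·R1: [0, -9, -3, 0]
R4 ← R4 + (4)·R1: [0, -18, -6, 0]
R3 ← R3 + (1/2)·R2: [0, 0, 0, 0]
R4 ← R4 + R2: [0, 0, 0, 0]
2 nonzero rows, so rank(CP) = 2.

2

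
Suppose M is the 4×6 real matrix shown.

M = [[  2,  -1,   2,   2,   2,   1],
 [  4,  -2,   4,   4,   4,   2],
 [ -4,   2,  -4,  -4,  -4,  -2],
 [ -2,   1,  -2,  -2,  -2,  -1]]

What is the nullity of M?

Row reduce to echelon form.
R2 ← R2 − (2)·R1: [0, 0, 0, 0, 0, 0]
R3 ← R3 + (2)·R1: [0, 0, 0, 0, 0, 0]
R4 ← R4 + R1: [0, 0, 0, 0, 0, 0]
1 nonzero row, so rank(M) = 1.
M has 6 columns; by rank–nullity, nullity = 6 − 1 = 5.

5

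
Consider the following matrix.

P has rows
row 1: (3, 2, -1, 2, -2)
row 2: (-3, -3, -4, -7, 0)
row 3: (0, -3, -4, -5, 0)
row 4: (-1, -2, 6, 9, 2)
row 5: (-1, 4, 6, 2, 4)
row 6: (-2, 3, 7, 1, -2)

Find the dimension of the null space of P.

0

Row reduce to echelon form.
R2 ← R2 + R1: [0, -1, -5, -5, -2]
R4 ← R4 + (1/3)·R1: [0, -4/3, 17/3, 29/3, 4/3]
R5 ← R5 + (1/3)·R1: [0, 14/3, 17/3, 8/3, 10/3]
R6 ← R6 + (2/3)·R1: [0, 13/3, 19/3, 7/3, -10/3]
R3 ← R3 − (3)·R2: [0, 0, 11, 10, 6]
R4 ← R4 − (4/3)·R2: [0, 0, 37/3, 49/3, 4]
R5 ← R5 + (14/3)·R2: [0, 0, -53/3, -62/3, -6]
R6 ← R6 + (13/3)·R2: [0, 0, -46/3, -58/3, -12]
R4 ← R4 − (37/33)·R3: [0, 0, 0, 169/33, -30/11]
R5 ← R5 + (53/33)·R3: [0, 0, 0, -152/33, 40/11]
R6 ← R6 + (46/33)·R3: [0, 0, 0, -178/33, -40/11]
R5 ← R5 + (152/169)·R4: [0, 0, 0, 0, 200/169]
R6 ← R6 + (178/169)·R4: [0, 0, 0, 0, -1100/169]
R6 ← R6 + (11/2)·R5: [0, 0, 0, 0, 0]
5 nonzero rows, so rank(P) = 5.
P has 5 columns; by rank–nullity, nullity = 5 − 5 = 0.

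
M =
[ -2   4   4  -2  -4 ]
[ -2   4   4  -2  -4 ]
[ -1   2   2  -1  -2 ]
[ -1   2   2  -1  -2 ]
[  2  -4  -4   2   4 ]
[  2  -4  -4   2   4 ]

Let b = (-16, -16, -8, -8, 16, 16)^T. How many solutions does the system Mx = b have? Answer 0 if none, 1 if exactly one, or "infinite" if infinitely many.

Row reduce the augmented matrix [M | b].
R2 ← R2 − R1: [0, 0, 0, 0, 0, 0]
R3 ← R3 − (1/2)·R1: [0, 0, 0, 0, 0, 0]
R4 ← R4 − (1/2)·R1: [0, 0, 0, 0, 0, 0]
R5 ← R5 + R1: [0, 0, 0, 0, 0, 0]
R6 ← R6 + R1: [0, 0, 0, 0, 0, 0]
The echelon form has 1 nonzero rows, and every pivot lies in the first 5 columns, so rank(M) = rank([M|b]) = 1.
The system is consistent.
rank = 1 < 5 unknowns, so there are infinitely many solutions.

infinite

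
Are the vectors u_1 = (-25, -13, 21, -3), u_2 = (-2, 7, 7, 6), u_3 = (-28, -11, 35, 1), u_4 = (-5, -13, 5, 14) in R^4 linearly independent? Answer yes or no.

Form the matrix with these vectors as rows and row reduce.
R2 ← R2 − (2/25)·R1: [0, 201/25, 133/25, 156/25]
R3 ← R3 − (28/25)·R1: [0, 89/25, 287/25, 109/25]
R4 ← R4 − (1/5)·R1: [0, -52/5, 4/5, 73/5]
R3 ← R3 − (89/201)·R2: [0, 0, 1834/201, 107/67]
R4 ← R4 + (260/201)·R2: [0, 0, 1544/201, 1519/67]
R4 ← R4 − (772/917)·R3: [0, 0, 0, 19557/917]
4 nonzero rows, so the 4 vectors span a space of dimension 4.
Since 4 = 4, the vectors are linearly independent.

yes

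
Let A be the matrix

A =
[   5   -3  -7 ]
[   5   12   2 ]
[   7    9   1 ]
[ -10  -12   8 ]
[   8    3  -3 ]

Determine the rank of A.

Row reduce to echelon form.
R2 ← R2 − R1: [0, 15, 9]
R3 ← R3 − (7/5)·R1: [0, 66/5, 54/5]
R4 ← R4 + (2)·R1: [0, -18, -6]
R5 ← R5 − (8/5)·R1: [0, 39/5, 41/5]
R3 ← R3 − (22/25)·R2: [0, 0, 72/25]
R4 ← R4 + (6/5)·R2: [0, 0, 24/5]
R5 ← R5 − (13/25)·R2: [0, 0, 88/25]
R4 ← R4 − (5/3)·R3: [0, 0, 0]
R5 ← R5 − (11/9)·R3: [0, 0, 0]
Echelon form has 3 nonzero rows, so rank(A) = 3.

3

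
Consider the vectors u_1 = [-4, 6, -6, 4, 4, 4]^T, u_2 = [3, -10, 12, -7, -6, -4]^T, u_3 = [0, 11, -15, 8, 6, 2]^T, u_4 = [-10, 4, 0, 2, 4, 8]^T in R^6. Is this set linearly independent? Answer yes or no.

no

Form the matrix with these vectors as rows and row reduce.
R2 ← R2 + (3/4)·R1: [0, -11/2, 15/2, -4, -3, -1]
R4 ← R4 − (5/2)·R1: [0, -11, 15, -8, -6, -2]
R3 ← R3 + (2)·R2: [0, 0, 0, 0, 0, 0]
R4 ← R4 − (2)·R2: [0, 0, 0, 0, 0, 0]
2 nonzero rows, so the 4 vectors span a space of dimension 2.
Since 2 < 4, the vectors are linearly dependent.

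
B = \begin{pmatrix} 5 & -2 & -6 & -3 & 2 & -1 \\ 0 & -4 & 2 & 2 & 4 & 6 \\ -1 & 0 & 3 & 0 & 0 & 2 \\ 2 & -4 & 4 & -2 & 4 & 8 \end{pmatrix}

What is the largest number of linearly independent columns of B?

3

Row reduce to echelon form.
R3 ← R3 + (1/5)·R1: [0, -2/5, 9/5, -3/5, 2/5, 9/5]
R4 ← R4 − (2/5)·R1: [0, -16/5, 32/5, -4/5, 16/5, 42/5]
R3 ← R3 − (1/10)·R2: [0, 0, 8/5, -4/5, 0, 6/5]
R4 ← R4 − (4/5)·R2: [0, 0, 24/5, -12/5, 0, 18/5]
R4 ← R4 − (3)·R3: [0, 0, 0, 0, 0, 0]
Echelon form has 3 nonzero rows, so rank(B) = 3.
The rank gives the maximum number of linearly independent columns: 3.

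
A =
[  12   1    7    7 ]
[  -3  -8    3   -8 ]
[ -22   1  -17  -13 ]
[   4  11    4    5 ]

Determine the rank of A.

Row reduce to echelon form.
R2 ← R2 + (1/4)·R1: [0, -31/4, 19/4, -25/4]
R3 ← R3 + (11/6)·R1: [0, 17/6, -25/6, -1/6]
R4 ← R4 − (1/3)·R1: [0, 32/3, 5/3, 8/3]
R3 ← R3 + (34/93)·R2: [0, 0, -226/93, -76/31]
R4 ← R4 + (128/93)·R2: [0, 0, 763/93, -184/31]
R4 ← R4 + (763/226)·R3: [0, 0, 0, -1606/113]
Echelon form has 4 nonzero rows, so rank(A) = 4.

4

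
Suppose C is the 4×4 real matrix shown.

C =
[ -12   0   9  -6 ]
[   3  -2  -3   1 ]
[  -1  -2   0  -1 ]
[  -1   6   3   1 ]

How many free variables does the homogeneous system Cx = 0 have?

2

Row reduce to echelon form.
R2 ← R2 + (1/4)·R1: [0, -2, -3/4, -1/2]
R3 ← R3 − (1/12)·R1: [0, -2, -3/4, -1/2]
R4 ← R4 − (1/12)·R1: [0, 6, 9/4, 3/2]
R3 ← R3 − R2: [0, 0, 0, 0]
R4 ← R4 + (3)·R2: [0, 0, 0, 0]
2 nonzero rows, so rank(C) = 2.
C has 4 columns; by rank–nullity, nullity = 4 − 2 = 2.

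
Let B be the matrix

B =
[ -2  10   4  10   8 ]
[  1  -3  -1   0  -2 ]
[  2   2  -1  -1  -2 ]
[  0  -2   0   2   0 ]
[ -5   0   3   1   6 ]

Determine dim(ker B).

Row reduce to echelon form.
R2 ← R2 + (1/2)·R1: [0, 2, 1, 5, 2]
R3 ← R3 + R1: [0, 12, 3, 9, 6]
R5 ← R5 − (5/2)·R1: [0, -25, -7, -24, -14]
R3 ← R3 − (6)·R2: [0, 0, -3, -21, -6]
R4 ← R4 + R2: [0, 0, 1, 7, 2]
R5 ← R5 + (25/2)·R2: [0, 0, 11/2, 77/2, 11]
R4 ← R4 + (1/3)·R3: [0, 0, 0, 0, 0]
R5 ← R5 + (11/6)·R3: [0, 0, 0, 0, 0]
3 nonzero rows, so rank(B) = 3.
B has 5 columns; by rank–nullity, nullity = 5 − 3 = 2.

2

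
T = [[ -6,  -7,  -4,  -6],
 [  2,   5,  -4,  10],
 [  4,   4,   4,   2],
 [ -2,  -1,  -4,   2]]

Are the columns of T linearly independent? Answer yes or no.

Row reduce T to echelon form.
R2 ← R2 + (1/3)·R1: [0, 8/3, -16/3, 8]
R3 ← R3 + (2/3)·R1: [0, -2/3, 4/3, -2]
R4 ← R4 − (1/3)·R1: [0, 4/3, -8/3, 4]
R3 ← R3 + (1/4)·R2: [0, 0, 0, 0]
R4 ← R4 − (1/2)·R2: [0, 0, 0, 0]
2 pivots among 4 columns.
Only 2 < 4 pivot columns, so the columns are linearly dependent.

no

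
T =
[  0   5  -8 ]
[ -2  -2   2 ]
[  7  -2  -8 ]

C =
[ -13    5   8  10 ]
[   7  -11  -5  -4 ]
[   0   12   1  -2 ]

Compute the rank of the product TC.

First compute TC:
[[ 35, -151, -33,  -4],
 [ 12,  36,  -4, -16],
 [-105, -39,  58,  94]]
Now row reduce the product.
R2 ← R2 − (12/35)·R1: [0, 3072/35, 256/35, -512/35]
R3 ← R3 + (3)·R1: [0, -492, -41, 82]
R3 ← R3 + (1435/256)·R2: [0, 0, 0, 0]
2 nonzero rows, so rank(TC) = 2.

2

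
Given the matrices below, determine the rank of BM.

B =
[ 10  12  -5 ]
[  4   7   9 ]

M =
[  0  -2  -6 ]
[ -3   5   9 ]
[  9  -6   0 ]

First compute BM:
[[-81,  70,  48],
 [ 60, -27,  39]]
Now row reduce the product.
R2 ← R2 + (20/27)·R1: [0, 671/27, 671/9]
2 nonzero rows, so rank(BM) = 2.

2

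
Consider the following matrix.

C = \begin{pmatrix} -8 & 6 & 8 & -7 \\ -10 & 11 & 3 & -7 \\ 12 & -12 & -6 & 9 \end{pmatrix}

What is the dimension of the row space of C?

2

Row reduce to echelon form.
R2 ← R2 − (5/4)·R1: [0, 7/2, -7, 7/4]
R3 ← R3 + (3/2)·R1: [0, -3, 6, -3/2]
R3 ← R3 + (6/7)·R2: [0, 0, 0, 0]
Echelon form has 2 nonzero rows, so rank(C) = 2.
The row space has dimension equal to the rank: 2.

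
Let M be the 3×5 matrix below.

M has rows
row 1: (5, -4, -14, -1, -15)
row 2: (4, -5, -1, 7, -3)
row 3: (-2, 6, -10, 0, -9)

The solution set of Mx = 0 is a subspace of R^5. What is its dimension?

2

Row reduce to echelon form.
R2 ← R2 − (4/5)·R1: [0, -9/5, 51/5, 39/5, 9]
R3 ← R3 + (2/5)·R1: [0, 22/5, -78/5, -2/5, -15]
R3 ← R3 + (22/9)·R2: [0, 0, 28/3, 56/3, 7]
3 nonzero rows, so rank(M) = 3.
M has 5 columns; by rank–nullity, nullity = 5 − 3 = 2.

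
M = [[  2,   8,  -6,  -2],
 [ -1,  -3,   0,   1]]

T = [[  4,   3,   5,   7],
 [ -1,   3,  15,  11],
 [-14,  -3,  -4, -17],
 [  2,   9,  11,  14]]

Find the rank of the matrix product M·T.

2

First compute MT:
[[ 80,  30, 132, 176],
 [  1,  -3, -39, -26]]
Now row reduce the product.
R2 ← R2 − (1/80)·R1: [0, -27/8, -813/20, -141/5]
2 nonzero rows, so rank(MT) = 2.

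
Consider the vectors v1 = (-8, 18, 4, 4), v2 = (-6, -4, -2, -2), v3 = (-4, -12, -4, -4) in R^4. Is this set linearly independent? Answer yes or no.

no

Form the matrix with these vectors as rows and row reduce.
R2 ← R2 − (3/4)·R1: [0, -35/2, -5, -5]
R3 ← R3 − (1/2)·R1: [0, -21, -6, -6]
R3 ← R3 − (6/5)·R2: [0, 0, 0, 0]
2 nonzero rows, so the 3 vectors span a space of dimension 2.
Since 2 < 3, the vectors are linearly dependent.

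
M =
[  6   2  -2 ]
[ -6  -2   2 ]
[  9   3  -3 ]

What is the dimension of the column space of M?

1

Row reduce to echelon form.
R2 ← R2 + R1: [0, 0, 0]
R3 ← R3 − (3/2)·R1: [0, 0, 0]
Echelon form has 1 nonzero row, so rank(M) = 1.
The column space has dimension equal to the rank: 1.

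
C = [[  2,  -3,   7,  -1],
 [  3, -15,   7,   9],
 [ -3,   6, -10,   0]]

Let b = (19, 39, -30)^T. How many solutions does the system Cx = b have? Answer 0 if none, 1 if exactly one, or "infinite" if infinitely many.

Row reduce the augmented matrix [C | b].
R2 ← R2 − (3/2)·R1: [0, -21/2, -7/2, 21/2, 21/2]
R3 ← R3 + (3/2)·R1: [0, 3/2, 1/2, -3/2, -3/2]
R3 ← R3 + (1/7)·R2: [0, 0, 0, 0, 0]
The echelon form has 2 nonzero rows, and every pivot lies in the first 4 columns, so rank(C) = rank([C|b]) = 2.
The system is consistent.
rank = 2 < 4 unknowns, so there are infinitely many solutions.

infinite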